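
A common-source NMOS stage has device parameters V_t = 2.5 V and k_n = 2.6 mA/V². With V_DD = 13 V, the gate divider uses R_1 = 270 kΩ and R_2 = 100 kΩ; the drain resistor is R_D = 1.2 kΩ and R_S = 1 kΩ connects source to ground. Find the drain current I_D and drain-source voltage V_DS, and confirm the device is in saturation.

V_G = V_DD·R_2/(R_1+R_2) = 13×100/370 = 3.51 V.
Assume saturation: I_D = (k_n/2)(V_GS − V_t)² with V_GS = V_G − I_D·R_S = 3.51 − 1·I_D.
Substituting gives 1.3·I_D² − 3.64·I_D + 1.34 = 0, with roots I_D = 0.435 or 2.36 mA.
The root I_D = 2.36 mA gives V_GS = 1.15 V ≤ V_t, so take I_D = 0.435 mA.
Then V_GS = 3.08 V and V_DS = V_DD − I_D(R_D+R_S) = 13 − 0.435×2.2 = 12 V.
Saturation requires V_DS ≥ V_GS − V_t = 0.578 V; 12 ≥ 0.578 ✓.

I_D ≈ 0.44 mA, V_DS ≈ 12 V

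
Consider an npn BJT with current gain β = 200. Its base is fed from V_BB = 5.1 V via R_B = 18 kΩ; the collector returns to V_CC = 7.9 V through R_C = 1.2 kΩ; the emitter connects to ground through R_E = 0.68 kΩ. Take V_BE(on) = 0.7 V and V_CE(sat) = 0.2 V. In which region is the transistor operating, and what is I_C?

saturation; I_C ≈ 4.1 mA

Assume active: I_B = (5.1 − 0.7)/(18 + 201×0.68) = 0.0284 mA, I_C = β·I_B = 5.69 mA.
Then V_CE = 7.9 − 5.69×1.2 − 5.72×0.68 = -2.81 V < 0.2 V — the active assumption fails.
Re-solve with V_CE = 0.2 V. KCL at the emitter: V_E/R_E = (V_BB−0.7−V_E)/R_B + (V_CC−0.2−V_E)/R_C, giving V_E = 2.82 V.
I_C = (V_CC − 0.2 − V_E)/R_C = (7.7 − 2.82)/1.2 = 4.06 mA.
Check: I_B = (4.4 − 2.82)/18 = 0.0876 mA, and β·I_B = 17.5 mA > I_C, confirming saturation.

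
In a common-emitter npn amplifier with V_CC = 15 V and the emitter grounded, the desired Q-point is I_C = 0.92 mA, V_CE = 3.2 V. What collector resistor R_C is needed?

Collector loop: V_CC = I_C·R_C + V_CE.
R_C = (V_CC − V_CE)/I_C = (15 − 3.2)/0.92 = 12.8 kΩ.

R_C ≈ 13 kΩ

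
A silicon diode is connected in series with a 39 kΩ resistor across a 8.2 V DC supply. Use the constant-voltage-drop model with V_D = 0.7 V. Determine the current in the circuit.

I ≈ 0.19 mA

KVL around the loop: 8.2 = V_D + I·R = 0.7 + I × 39 kΩ.
So I = (8.2 − 0.7) / 39 kΩ = 7.5 / 39 = 0.192 mA.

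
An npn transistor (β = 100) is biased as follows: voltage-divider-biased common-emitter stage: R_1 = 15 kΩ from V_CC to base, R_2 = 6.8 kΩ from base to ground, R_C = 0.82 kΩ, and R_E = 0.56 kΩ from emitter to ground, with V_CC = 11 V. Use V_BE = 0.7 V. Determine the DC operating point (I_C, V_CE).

Thevenize the base divider: V_Th = V_CC·R_2/(R_1+R_2) = 11×6.8/21.8 = 3.43 V, R_Th = R_1‖R_2 = 4.68 kΩ.
Base-emitter loop: V_Th = I_B·R_Th + V_BE + (β+1)I_B·R_E, so I_B = (3.43 − 0.7) / (4.68 + 101×0.56) = 0.0446 mA.
I_C = β·I_B = 100×0.0446 = 4.46 mA, and I_E = (β+1)I_B = 4.5 mA.
V_CE = V_CC − I_C·R_C − I_E·R_E = 11 − 4.46×0.82 − 4.5×0.56 = 4.82 V.
V_CE = 4.82 V > 0.2 V confirms active-region operation.

I_C ≈ 4.5 mA, V_CE ≈ 4.8 V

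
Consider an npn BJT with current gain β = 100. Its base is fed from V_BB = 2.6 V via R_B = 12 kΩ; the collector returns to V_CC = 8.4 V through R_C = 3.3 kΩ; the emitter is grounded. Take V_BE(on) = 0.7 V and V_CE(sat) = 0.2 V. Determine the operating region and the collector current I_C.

saturation; I_C ≈ 2.5 mA

Assume active: I_B = (2.6 − 0.7)/12 = 0.158 mA, giving I_C = β·I_B = 15.8 mA.
But then V_CE = 8.4 − 15.8×3.3 = -43.9 V < V_CE(sat) = 0.2 V — impossible in the active region.
So the transistor is saturated. With V_CE = 0.2 V, I_C = (V_CC − 0.2)/R_C = 8.2/3.3 = 2.48 mA.
Check: β·I_B = 15.8 mA > I_C = 2.48 mA, confirming saturation.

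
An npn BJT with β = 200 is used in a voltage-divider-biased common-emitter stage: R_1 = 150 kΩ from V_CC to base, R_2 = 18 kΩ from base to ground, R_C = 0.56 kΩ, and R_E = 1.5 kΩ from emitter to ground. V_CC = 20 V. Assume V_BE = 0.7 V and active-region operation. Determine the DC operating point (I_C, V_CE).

I_C ≈ 0.91 mA, V_CE ≈ 18 V

Thevenize the base divider: V_Th = V_CC·R_2/(R_1+R_2) = 20×18/168 = 2.14 V, R_Th = R_1‖R_2 = 16.1 kΩ.
Base-emitter loop: V_Th = I_B·R_Th + V_BE + (β+1)I_B·R_E, so I_B = (2.14 − 0.7) / (16.1 + 201×1.5) = 0.00454 mA.
I_C = β·I_B = 200×0.00454 = 0.909 mA, and I_E = (β+1)I_B = 0.913 mA.
V_CE = V_CC − I_C·R_C − I_E·R_E = 20 − 0.909×0.56 − 0.913×1.5 = 18.1 V.
V_CE = 18.1 V > 0.2 V confirms active-region operation.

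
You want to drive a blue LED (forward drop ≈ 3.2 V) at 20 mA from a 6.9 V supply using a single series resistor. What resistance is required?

The resistor drops V_S − V_D = 6.9 − 3.2 = 3.7 V at 20 mA.
R = 3.7 V / 20 mA = 0.185 kΩ.

R ≈ 0.18 kΩ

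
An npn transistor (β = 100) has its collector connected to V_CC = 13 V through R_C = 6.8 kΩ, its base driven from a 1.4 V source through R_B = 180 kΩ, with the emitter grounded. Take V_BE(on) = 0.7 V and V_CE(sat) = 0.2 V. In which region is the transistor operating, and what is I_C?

active; I_C ≈ 0.39 mA

Assume active. Base-emitter loop: I_B = (V_BB − V_BE)/R_B = (1.4 − 0.7)/180 = 0.00389 mA.
I_C = β·I_B = 100×0.00389 = 0.389 mA.
V_CE = V_CC − I_C·R_C = 13 − 0.389×6.8 = 10.4 V > V_CE(sat), so the active-region assumption holds.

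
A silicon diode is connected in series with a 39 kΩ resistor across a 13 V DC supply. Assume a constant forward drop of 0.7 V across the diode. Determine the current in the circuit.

I ≈ 0.32 mA

KVL around the loop: 13 = V_D + I·R = 0.7 + I × 39 kΩ.
So I = (13 − 0.7) / 39 kΩ = 12.3 / 39 = 0.315 mA.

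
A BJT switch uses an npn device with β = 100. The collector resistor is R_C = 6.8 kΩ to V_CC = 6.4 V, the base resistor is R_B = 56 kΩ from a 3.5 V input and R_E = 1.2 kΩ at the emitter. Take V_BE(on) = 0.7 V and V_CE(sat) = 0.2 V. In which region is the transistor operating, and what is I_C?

saturation; I_C ≈ 0.77 mA

Assume active: I_B = (3.5 − 0.7)/(56 + 101×1.2) = 0.0158 mA, I_C = β·I_B = 1.58 mA.
Then V_CE = 6.4 − 1.58×6.8 − 1.6×1.2 = -6.26 V < 0.2 V — the active assumption fails.
Re-solve with V_CE = 0.2 V. KCL at the emitter: V_E/R_E = (V_BB−0.7−V_E)/R_B + (V_CC−0.2−V_E)/R_C, giving V_E = 0.963 V.
I_C = (V_CC − 0.2 − V_E)/R_C = (6.2 − 0.963)/6.8 = 0.77 mA.
Check: I_B = (2.8 − 0.963)/56 = 0.0328 mA, and β·I_B = 3.28 mA > I_C, confirming saturation.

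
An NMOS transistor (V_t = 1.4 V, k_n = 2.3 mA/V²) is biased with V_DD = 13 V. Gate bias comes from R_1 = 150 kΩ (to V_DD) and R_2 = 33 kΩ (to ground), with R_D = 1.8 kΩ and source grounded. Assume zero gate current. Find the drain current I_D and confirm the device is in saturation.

V_G = V_DD·R_2/(R_1+R_2) = 13×33/183 = 2.34 V. With the source grounded, V_GS = V_G = 2.34 V.
Assume saturation: I_D = (k_n/2)(V_GS − V_t)² = (2.3/2)×(2.34 − 1.4)² = 1.15×0.944² = 1.03 mA.
V_DS = V_DD − I_D·R_D = 13 − 1.03×1.8 = 11.2 V.
Saturation requires V_DS ≥ V_GS − V_t = 0.944 V; 11.2 ≥ 0.944 ✓.

I_D ≈ 1 mA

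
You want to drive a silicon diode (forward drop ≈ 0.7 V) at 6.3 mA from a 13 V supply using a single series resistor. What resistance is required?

The resistor drops V_S − V_D = 13 − 0.7 = 12.3 V at 6.3 mA.
R = 12.3 V / 6.3 mA = 1.95 kΩ.

R ≈ 2 kΩ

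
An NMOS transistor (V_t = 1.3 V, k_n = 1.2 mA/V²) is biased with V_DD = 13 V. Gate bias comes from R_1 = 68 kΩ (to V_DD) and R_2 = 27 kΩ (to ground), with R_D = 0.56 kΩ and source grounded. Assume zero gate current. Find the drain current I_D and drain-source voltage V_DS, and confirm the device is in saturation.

I_D ≈ 3.4 mA, V_DS ≈ 11 V

V_G = V_DD·R_2/(R_1+R_2) = 13×27/95 = 3.69 V. With the source grounded, V_GS = V_G = 3.69 V.
Assume saturation: I_D = (k_n/2)(V_GS − V_t)² = (1.2/2)×(3.69 − 1.3)² = 0.6×2.39² = 3.44 mA.
V_DS = V_DD − I_D·R_D = 13 − 3.44×0.56 = 11.1 V.
Saturation requires V_DS ≥ V_GS − V_t = 2.39 V; 11.1 ≥ 2.39 ✓.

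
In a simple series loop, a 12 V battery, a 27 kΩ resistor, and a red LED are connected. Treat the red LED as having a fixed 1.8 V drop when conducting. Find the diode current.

KVL around the loop: 12 = V_D + I·R = 1.8 + I × 27 kΩ.
So I = (12 − 1.8) / 27 kΩ = 10.2 / 27 = 0.378 mA.

I ≈ 0.38 mA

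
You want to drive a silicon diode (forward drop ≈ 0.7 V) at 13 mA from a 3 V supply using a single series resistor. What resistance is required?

R ≈ 0.18 kΩ

The resistor drops V_S − V_D = 3 − 0.7 = 2.3 V at 13 mA.
R = 2.3 V / 13 mA = 0.177 kΩ.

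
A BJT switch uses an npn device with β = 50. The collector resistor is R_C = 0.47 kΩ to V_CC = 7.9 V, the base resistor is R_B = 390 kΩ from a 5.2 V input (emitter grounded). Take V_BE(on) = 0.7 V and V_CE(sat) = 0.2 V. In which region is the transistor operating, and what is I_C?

active; I_C ≈ 0.58 mA

Assume active. Base-emitter loop: I_B = (V_BB − V_BE)/R_B = (5.2 − 0.7)/390 = 0.0115 mA.
I_C = β·I_B = 50×0.0115 = 0.577 mA.
V_CE = V_CC − I_C·R_C = 7.9 − 0.577×0.47 = 7.63 V > V_CE(sat), so the active-region assumption holds.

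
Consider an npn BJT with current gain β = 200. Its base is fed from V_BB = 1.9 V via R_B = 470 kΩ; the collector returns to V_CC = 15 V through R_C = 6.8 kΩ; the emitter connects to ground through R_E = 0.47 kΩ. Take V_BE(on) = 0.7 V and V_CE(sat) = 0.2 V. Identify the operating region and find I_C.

Assume active. Base-emitter loop: I_B = (V_BB − V_BE)/(R_B + (β+1)R_E) = (1.9 − 0.7)/(470 + 201×0.47) = 0.00213 mA.
I_C = β·I_B = 200×0.00213 = 0.425 mA.
V_CE = V_CC − I_C·R_C − I_E·R_E = 15 − 0.425×6.8 − 0.427×0.47 = 11.9 V > V_CE(sat), so the active-region assumption holds.

active; I_C ≈ 0.43 mA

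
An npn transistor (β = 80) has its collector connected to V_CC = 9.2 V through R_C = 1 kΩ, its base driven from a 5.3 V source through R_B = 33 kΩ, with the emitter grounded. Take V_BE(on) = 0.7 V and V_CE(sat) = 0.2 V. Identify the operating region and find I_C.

saturation; I_C ≈ 9 mA

Assume active: I_B = (5.3 − 0.7)/33 = 0.139 mA, giving I_C = β·I_B = 11.2 mA.
But then V_CE = 9.2 − 11.2×1 = -1.95 V < V_CE(sat) = 0.2 V — impossible in the active region.
So the transistor is saturated. With V_CE = 0.2 V, I_C = (V_CC − 0.2)/R_C = 9/1 = 9 mA.
Check: β·I_B = 11.2 mA > I_C = 9 mA, confirming saturation.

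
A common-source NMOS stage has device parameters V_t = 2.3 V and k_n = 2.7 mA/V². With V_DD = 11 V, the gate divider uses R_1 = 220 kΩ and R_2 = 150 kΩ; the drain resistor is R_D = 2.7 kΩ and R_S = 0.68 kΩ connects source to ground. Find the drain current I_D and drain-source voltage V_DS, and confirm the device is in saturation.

I_D ≈ 1.6 mA, V_DS ≈ 5.6 V

V_G = V_DD·R_2/(R_1+R_2) = 11×150/370 = 4.46 V.
Assume saturation: I_D = (k_n/2)(V_GS − V_t)² with V_GS = V_G − I_D·R_S = 4.46 − 0.68·I_D.
Substituting gives 0.624·I_D² − 4.96·I_D + 6.3 = 0, with roots I_D = 1.58 or 6.37 mA.
The root I_D = 6.37 mA gives V_GS = 0.128 V ≤ V_t, so take I_D = 1.58 mA.
Then V_GS = 3.38 V and V_DS = V_DD − I_D(R_D+R_S) = 11 − 1.58×3.38 = 5.65 V.
Saturation requires V_DS ≥ V_GS − V_t = 1.08 V; 5.65 ≥ 1.08 ✓.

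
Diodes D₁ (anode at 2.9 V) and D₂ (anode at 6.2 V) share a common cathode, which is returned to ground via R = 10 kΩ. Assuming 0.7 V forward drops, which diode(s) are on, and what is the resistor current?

Assume both conduct. Then node N would need to be at both 2.9−0.7 = 2.2 V and 6.2−0.7 = 5.5 V, which is impossible.
Assume only D₂ conducts: V_N = 6.2 − 0.7 = 5.5 V, so I_R = 5.5/10 = 0.55 mA.
Check D₁: its anode-to-cathode voltage is 2.9 − 5.5 = -2.6 V < 0.7 V, so it is off. The assumption is consistent.

Only D₂ conducts; I_R ≈ 0.55 mA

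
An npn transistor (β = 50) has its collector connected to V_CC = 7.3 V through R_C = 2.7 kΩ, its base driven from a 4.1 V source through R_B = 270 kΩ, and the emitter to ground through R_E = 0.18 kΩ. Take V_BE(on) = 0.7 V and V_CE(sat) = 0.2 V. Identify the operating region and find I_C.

Assume active. Base-emitter loop: I_B = (V_BB − V_BE)/(R_B + (β+1)R_E) = (4.1 − 0.7)/(270 + 51×0.18) = 0.0122 mA.
I_C = β·I_B = 50×0.0122 = 0.609 mA.
V_CE = V_CC − I_C·R_C − I_E·R_E = 7.3 − 0.609×2.7 − 0.621×0.18 = 5.54 V > V_CE(sat), so the active-region assumption holds.

active; I_C ≈ 0.61 mA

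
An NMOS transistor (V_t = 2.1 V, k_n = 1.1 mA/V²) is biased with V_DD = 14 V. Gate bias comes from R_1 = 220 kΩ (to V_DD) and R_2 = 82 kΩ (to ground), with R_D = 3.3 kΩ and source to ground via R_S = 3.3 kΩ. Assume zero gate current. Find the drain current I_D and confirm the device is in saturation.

I_D ≈ 0.29 mA

V_G = V_DD·R_2/(R_1+R_2) = 14×82/302 = 3.8 V.
Assume saturation: I_D = (k_n/2)(V_GS − V_t)² with V_GS = V_G − I_D·R_S = 3.8 − 3.3·I_D.
Substituting gives 5.99·I_D² − 7.18·I_D + 1.59 = 0, with roots I_D = 0.294 or 0.904 mA.
The root I_D = 0.904 mA gives V_GS = 0.818 V ≤ V_t, so take I_D = 0.294 mA.
Then V_GS = 2.83 V and V_DS = V_DD − I_D(R_D+R_S) = 14 − 0.294×6.6 = 12.1 V.
Saturation requires V_DS ≥ V_GS − V_t = 0.731 V; 12.1 ≥ 0.731 ✓.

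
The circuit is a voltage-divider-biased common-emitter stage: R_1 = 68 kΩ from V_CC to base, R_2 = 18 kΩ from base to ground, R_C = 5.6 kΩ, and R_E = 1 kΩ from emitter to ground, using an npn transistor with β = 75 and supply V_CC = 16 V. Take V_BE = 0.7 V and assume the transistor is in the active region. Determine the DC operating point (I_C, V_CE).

Thevenize the base divider: V_Th = V_CC·R_2/(R_1+R_2) = 16×18/86 = 3.35 V, R_Th = R_1‖R_2 = 14.2 kΩ.
Base-emitter loop: V_Th = I_B·R_Th + V_BE + (β+1)I_B·R_E, so I_B = (3.35 − 0.7) / (14.2 + 76×1) = 0.0294 mA.
I_C = β·I_B = 75×0.0294 = 2.2 mA, and I_E = (β+1)I_B = 2.23 mA.
V_CE = V_CC − I_C·R_C − I_E·R_E = 16 − 2.2×5.6 − 2.23×1 = 1.44 V.
V_CE = 1.44 V > 0.2 V confirms active-region operation.

I_C ≈ 2.2 mA, V_CE ≈ 1.4 V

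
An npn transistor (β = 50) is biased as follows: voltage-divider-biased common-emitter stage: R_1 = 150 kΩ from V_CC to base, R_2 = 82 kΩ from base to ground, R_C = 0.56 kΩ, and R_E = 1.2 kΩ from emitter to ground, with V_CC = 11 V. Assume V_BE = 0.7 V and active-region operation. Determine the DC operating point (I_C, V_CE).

Thevenize the base divider: V_Th = V_CC·R_2/(R_1+R_2) = 11×82/232 = 3.89 V, R_Th = R_1‖R_2 = 53 kΩ.
Base-emitter loop: V_Th = I_B·R_Th + V_BE + (β+1)I_B·R_E, so I_B = (3.89 − 0.7) / (53 + 51×1.2) = 0.0279 mA.
I_C = β·I_B = 50×0.0279 = 1.4 mA, and I_E = (β+1)I_B = 1.42 mA.
V_CE = V_CC − I_C·R_C − I_E·R_E = 11 − 1.4×0.56 − 1.42×1.2 = 8.51 V.
V_CE = 8.51 V > 0.2 V confirms active-region operation.

I_C ≈ 1.4 mA, V_CE ≈ 8.5 V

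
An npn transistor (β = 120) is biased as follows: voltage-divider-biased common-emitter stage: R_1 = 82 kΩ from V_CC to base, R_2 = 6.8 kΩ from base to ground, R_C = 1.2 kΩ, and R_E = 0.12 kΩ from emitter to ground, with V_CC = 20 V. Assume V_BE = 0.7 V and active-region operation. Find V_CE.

V_CE ≈ 14 V

Thevenize the base divider: V_Th = V_CC·R_2/(R_1+R_2) = 20×6.8/88.8 = 1.53 V, R_Th = R_1‖R_2 = 6.28 kΩ.
Base-emitter loop: V_Th = I_B·R_Th + V_BE + (β+1)I_B·R_E, so I_B = (1.53 − 0.7) / (6.28 + 121×0.12) = 0.04 mA.
I_C = β·I_B = 120×0.04 = 4.8 mA, and I_E = (β+1)I_B = 4.84 mA.
V_CE = V_CC − I_C·R_C − I_E·R_E = 20 − 4.8×1.2 − 4.84×0.12 = 13.7 V.
V_CE = 13.7 V > 0.2 V confirms active-region operation.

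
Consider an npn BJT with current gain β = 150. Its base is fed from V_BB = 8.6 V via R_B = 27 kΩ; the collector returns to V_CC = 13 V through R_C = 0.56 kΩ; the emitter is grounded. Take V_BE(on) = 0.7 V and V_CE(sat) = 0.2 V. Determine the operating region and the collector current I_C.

saturation; I_C ≈ 23 mA

Assume active: I_B = (8.6 − 0.7)/27 = 0.293 mA, giving I_C = β·I_B = 43.9 mA.
But then V_CE = 13 − 43.9×0.56 = -11.6 V < V_CE(sat) = 0.2 V — impossible in the active region.
So the transistor is saturated. With V_CE = 0.2 V, I_C = (V_CC − 0.2)/R_C = 12.8/0.56 = 22.9 mA.
Check: β·I_B = 43.9 mA > I_C = 22.9 mA, confirming saturation.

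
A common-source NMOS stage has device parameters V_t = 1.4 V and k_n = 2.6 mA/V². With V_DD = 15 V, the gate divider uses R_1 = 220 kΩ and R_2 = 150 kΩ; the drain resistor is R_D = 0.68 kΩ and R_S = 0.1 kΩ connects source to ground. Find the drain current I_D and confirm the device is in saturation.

V_G = V_DD·R_2/(R_1+R_2) = 15×150/370 = 6.08 V.
Assume saturation: I_D = (k_n/2)(V_GS − V_t)² with V_GS = V_G − I_D·R_S = 6.08 − 0.1·I_D.
Substituting gives 0.013·I_D² − 2.22·I_D + 28.5 = 0, with roots I_D = 14 or 157 mA.
The root I_D = 157 mA gives V_GS = -9.57 V ≤ V_t, so take I_D = 14 mA.
Then V_GS = 4.68 V and V_DS = V_DD − I_D(R_D+R_S) = 15 − 14×0.78 = 4.08 V.
Saturation requires V_DS ≥ V_GS − V_t = 3.28 V; 4.08 ≥ 3.28 ✓.

I_D ≈ 14 mA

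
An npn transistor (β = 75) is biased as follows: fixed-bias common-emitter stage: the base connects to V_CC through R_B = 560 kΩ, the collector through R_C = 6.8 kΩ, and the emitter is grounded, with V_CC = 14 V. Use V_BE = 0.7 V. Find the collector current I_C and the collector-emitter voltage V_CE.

Base loop: V_CC = I_B·R_B + V_BE, so I_B = (14 − 0.7)/560 kΩ = 0.0238 mA.
In the active region I_C = β·I_B = 75 × 0.0238 = 1.78 mA.
Collector loop: V_CE = V_CC − I_C·R_C = 14 − 1.78×6.8 = 1.89 V.
Since V_CE = 1.89 V > V_CE(sat) ≈ 0.2 V, the transistor is in the active region as assumed.

I_C ≈ 1.8 mA, V_CE ≈ 1.9 V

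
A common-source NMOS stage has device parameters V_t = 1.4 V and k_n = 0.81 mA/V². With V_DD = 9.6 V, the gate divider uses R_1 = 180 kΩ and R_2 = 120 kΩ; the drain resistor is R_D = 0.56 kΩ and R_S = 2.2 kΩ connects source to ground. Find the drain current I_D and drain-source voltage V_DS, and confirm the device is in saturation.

I_D ≈ 0.57 mA, V_DS ≈ 8 V

V_G = V_DD·R_2/(R_1+R_2) = 9.6×120/300 = 3.84 V.
Assume saturation: I_D = (k_n/2)(V_GS − V_t)² with V_GS = V_G − I_D·R_S = 3.84 − 2.2·I_D.
Substituting gives 1.96·I_D² − 5.35·I_D + 2.41 = 0, with roots I_D = 0.57 or 2.16 mA.
The root I_D = 2.16 mA gives V_GS = -0.909 V ≤ V_t, so take I_D = 0.57 mA.
Then V_GS = 2.59 V and V_DS = V_DD − I_D(R_D+R_S) = 9.6 − 0.57×2.76 = 8.03 V.
Saturation requires V_DS ≥ V_GS − V_t = 1.19 V; 8.03 ≥ 1.19 ✓.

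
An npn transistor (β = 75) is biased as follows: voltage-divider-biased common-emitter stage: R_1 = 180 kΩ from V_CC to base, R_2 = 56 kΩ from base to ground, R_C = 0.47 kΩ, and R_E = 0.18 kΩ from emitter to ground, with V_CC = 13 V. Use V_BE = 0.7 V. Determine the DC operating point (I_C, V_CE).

Thevenize the base divider: V_Th = V_CC·R_2/(R_1+R_2) = 13×56/236 = 3.08 V, R_Th = R_1‖R_2 = 42.7 kΩ.
Base-emitter loop: V_Th = I_B·R_Th + V_BE + (β+1)I_B·R_E, so I_B = (3.08 − 0.7) / (42.7 + 76×0.18) = 0.0423 mA.
I_C = β·I_B = 75×0.0423 = 3.17 mA, and I_E = (β+1)I_B = 3.21 mA.
V_CE = V_CC − I_C·R_C − I_E·R_E = 13 − 3.17×0.47 − 3.21×0.18 = 10.9 V.
V_CE = 10.9 V > 0.2 V confirms active-region operation.

I_C ≈ 3.2 mA, V_CE ≈ 11 V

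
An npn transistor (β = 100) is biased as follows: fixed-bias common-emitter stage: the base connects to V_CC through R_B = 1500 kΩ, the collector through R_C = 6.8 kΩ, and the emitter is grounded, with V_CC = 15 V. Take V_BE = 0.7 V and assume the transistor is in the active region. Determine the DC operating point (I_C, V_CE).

I_C ≈ 0.95 mA, V_CE ≈ 8.5 V

Base loop: V_CC = I_B·R_B + V_BE, so I_B = (15 − 0.7)/1500 kΩ = 0.00953 mA.
In the active region I_C = β·I_B = 100 × 0.00953 = 0.953 mA.
Collector loop: V_CE = V_CC − I_C·R_C = 15 − 0.953×6.8 = 8.52 V.
Since V_CE = 8.52 V > V_CE(sat) ≈ 0.2 V, the transistor is in the active region as assumed.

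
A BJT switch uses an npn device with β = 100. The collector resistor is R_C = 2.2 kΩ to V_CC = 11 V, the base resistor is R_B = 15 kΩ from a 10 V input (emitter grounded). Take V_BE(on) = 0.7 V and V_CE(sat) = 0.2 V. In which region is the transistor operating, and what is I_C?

saturation; I_C ≈ 4.9 mA

Assume active: I_B = (10 − 0.7)/15 = 0.62 mA, giving I_C = β·I_B = 62 mA.
But then V_CE = 11 − 62×2.2 = -125 V < V_CE(sat) = 0.2 V — impossible in the active region.
So the transistor is saturated. With V_CE = 0.2 V, I_C = (V_CC − 0.2)/R_C = 10.8/2.2 = 4.91 mA.
Check: β·I_B = 62 mA > I_C = 4.91 mA, confirming saturation.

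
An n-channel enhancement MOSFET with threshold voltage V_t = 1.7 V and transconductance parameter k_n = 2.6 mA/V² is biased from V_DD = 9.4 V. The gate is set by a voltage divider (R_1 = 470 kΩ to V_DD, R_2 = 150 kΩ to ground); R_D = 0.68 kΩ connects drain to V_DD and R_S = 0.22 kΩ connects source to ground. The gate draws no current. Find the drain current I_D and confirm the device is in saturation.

I_D ≈ 0.33 mA

V_G = V_DD·R_2/(R_1+R_2) = 9.4×150/620 = 2.27 V.
Assume saturation: I_D = (k_n/2)(V_GS − V_t)² with V_GS = V_G − I_D·R_S = 2.27 − 0.22·I_D.
Substituting gives 0.0629·I_D² − 1.33·I_D + 0.429 = 0, with roots I_D = 0.328 or 20.8 mA.
The root I_D = 20.8 mA gives V_GS = -2.3 V ≤ V_t, so take I_D = 0.328 mA.
Then V_GS = 2.2 V and V_DS = V_DD − I_D(R_D+R_S) = 9.4 − 0.328×0.9 = 9.11 V.
Saturation requires V_DS ≥ V_GS − V_t = 0.502 V; 9.11 ≥ 0.502 ✓.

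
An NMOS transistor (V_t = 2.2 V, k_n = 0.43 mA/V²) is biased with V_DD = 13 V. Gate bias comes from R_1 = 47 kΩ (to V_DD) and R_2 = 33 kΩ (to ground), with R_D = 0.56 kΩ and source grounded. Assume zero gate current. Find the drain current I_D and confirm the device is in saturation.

I_D ≈ 2.2 mA

V_G = V_DD·R_2/(R_1+R_2) = 13×33/80 = 5.36 V. With the source grounded, V_GS = V_G = 5.36 V.
Assume saturation: I_D = (k_n/2)(V_GS − V_t)² = (0.43/2)×(5.36 − 2.2)² = 0.215×3.16² = 2.15 mA.
V_DS = V_DD − I_D·R_D = 13 − 2.15×0.56 = 11.8 V.
Saturation requires V_DS ≥ V_GS − V_t = 3.16 V; 11.8 ≥ 3.16 ✓.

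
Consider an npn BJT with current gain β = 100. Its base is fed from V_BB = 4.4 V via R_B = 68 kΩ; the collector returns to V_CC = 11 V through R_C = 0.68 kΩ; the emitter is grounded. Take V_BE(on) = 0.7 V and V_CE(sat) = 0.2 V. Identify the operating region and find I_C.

Assume active. Base-emitter loop: I_B = (V_BB − V_BE)/R_B = (4.4 − 0.7)/68 = 0.0544 mA.
I_C = β·I_B = 100×0.0544 = 5.44 mA.
V_CE = V_CC − I_C·R_C = 11 − 5.44×0.68 = 7.3 V > V_CE(sat), so the active-region assumption holds.

active; I_C ≈ 5.4 mA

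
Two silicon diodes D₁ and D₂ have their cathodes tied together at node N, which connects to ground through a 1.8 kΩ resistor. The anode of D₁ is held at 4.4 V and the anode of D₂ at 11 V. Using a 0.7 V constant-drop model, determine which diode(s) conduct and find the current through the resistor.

Assume both conduct. Then node N would need to be at both 4.4−0.7 = 3.7 V and 11−0.7 = 10.3 V, which is impossible.
Assume only D₂ conducts: V_N = 11 − 0.7 = 10.3 V, so I_R = 10.3/1.8 = 5.72 mA.
Check D₁: its anode-to-cathode voltage is 4.4 − 10.3 = -5.9 V < 0.7 V, so it is off. The assumption is consistent.

Only D₂ conducts; I_R ≈ 5.7 mA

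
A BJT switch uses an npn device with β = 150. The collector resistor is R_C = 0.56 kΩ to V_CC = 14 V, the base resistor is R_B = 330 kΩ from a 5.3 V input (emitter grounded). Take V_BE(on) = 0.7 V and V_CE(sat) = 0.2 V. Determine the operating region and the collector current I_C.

Assume active. Base-emitter loop: I_B = (V_BB − V_BE)/R_B = (5.3 − 0.7)/330 = 0.0139 mA.
I_C = β·I_B = 150×0.0139 = 2.09 mA.
V_CE = V_CC − I_C·R_C = 14 − 2.09×0.56 = 12.8 V > V_CE(sat), so the active-region assumption holds.

active; I_C ≈ 2.1 mA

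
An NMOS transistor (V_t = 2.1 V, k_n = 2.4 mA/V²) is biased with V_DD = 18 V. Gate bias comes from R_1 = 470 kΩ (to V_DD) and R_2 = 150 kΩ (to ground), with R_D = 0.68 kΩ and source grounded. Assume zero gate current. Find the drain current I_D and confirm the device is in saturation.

V_G = V_DD·R_2/(R_1+R_2) = 18×150/620 = 4.35 V. With the source grounded, V_GS = V_G = 4.35 V.
Assume saturation: I_D = (k_n/2)(V_GS − V_t)² = (2.4/2)×(4.35 − 2.1)² = 1.2×2.25² = 6.1 mA.
V_DS = V_DD − I_D·R_D = 18 − 6.1×0.68 = 13.9 V.
Saturation requires V_DS ≥ V_GS − V_t = 2.25 V; 13.9 ≥ 2.25 ✓.

I_D ≈ 6.1 mA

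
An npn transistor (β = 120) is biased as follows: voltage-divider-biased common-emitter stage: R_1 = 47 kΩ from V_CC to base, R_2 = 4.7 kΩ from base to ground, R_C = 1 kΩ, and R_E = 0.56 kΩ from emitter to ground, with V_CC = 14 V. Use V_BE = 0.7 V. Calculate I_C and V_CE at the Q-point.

Thevenize the base divider: V_Th = V_CC·R_2/(R_1+R_2) = 14×4.7/51.7 = 1.27 V, R_Th = R_1‖R_2 = 4.27 kΩ.
Base-emitter loop: V_Th = I_B·R_Th + V_BE + (β+1)I_B·R_E, so I_B = (1.27 − 0.7) / (4.27 + 121×0.56) = 0.00795 mA.
I_C = β·I_B = 120×0.00795 = 0.954 mA, and I_E = (β+1)I_B = 0.962 mA.
V_CE = V_CC − I_C·R_C − I_E·R_E = 14 − 0.954×1 − 0.962×0.56 = 12.5 V.
V_CE = 12.5 V > 0.2 V confirms active-region operation.

I_C ≈ 0.95 mA, V_CE ≈ 13 V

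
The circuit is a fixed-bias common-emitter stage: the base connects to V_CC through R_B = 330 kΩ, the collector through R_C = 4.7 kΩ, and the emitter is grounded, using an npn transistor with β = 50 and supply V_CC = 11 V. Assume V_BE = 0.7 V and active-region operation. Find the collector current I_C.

I_C ≈ 1.6 mA

Base loop: V_CC = I_B·R_B + V_BE, so I_B = (11 − 0.7)/330 kΩ = 0.0312 mA.
In the active region I_C = β·I_B = 50 × 0.0312 = 1.56 mA.
Collector loop: V_CE = V_CC − I_C·R_C = 11 − 1.56×4.7 = 3.67 V.
Since V_CE = 3.67 V > V_CE(sat) ≈ 0.2 V, the transistor is in the active region as assumed.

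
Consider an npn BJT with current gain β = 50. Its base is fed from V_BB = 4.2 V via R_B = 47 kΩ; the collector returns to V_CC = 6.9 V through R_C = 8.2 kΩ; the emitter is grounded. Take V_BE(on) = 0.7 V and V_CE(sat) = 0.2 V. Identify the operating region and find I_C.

saturation; I_C ≈ 0.82 mA

Assume active: I_B = (4.2 − 0.7)/47 = 0.0745 mA, giving I_C = β·I_B = 3.72 mA.
But then V_CE = 6.9 − 3.72×8.2 = -23.6 V < V_CE(sat) = 0.2 V — impossible in the active region.
So the transistor is saturated. With V_CE = 0.2 V, I_C = (V_CC − 0.2)/R_C = 6.7/8.2 = 0.817 mA.
Check: β·I_B = 3.72 mA > I_C = 0.817 mA, confirming saturation.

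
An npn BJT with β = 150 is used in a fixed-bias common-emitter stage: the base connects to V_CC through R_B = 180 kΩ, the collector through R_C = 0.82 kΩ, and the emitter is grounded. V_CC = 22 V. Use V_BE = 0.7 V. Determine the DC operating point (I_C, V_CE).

Base loop: V_CC = I_B·R_B + V_BE, so I_B = (22 − 0.7)/180 kΩ = 0.118 mA.
In the active region I_C = β·I_B = 150 × 0.118 = 17.8 mA.
Collector loop: V_CE = V_CC − I_C·R_C = 22 − 17.8×0.82 = 7.45 V.
Since V_CE = 7.45 V > V_CE(sat) ≈ 0.2 V, the transistor is in the active region as assumed.

I_C ≈ 18 mA, V_CE ≈ 7.4 V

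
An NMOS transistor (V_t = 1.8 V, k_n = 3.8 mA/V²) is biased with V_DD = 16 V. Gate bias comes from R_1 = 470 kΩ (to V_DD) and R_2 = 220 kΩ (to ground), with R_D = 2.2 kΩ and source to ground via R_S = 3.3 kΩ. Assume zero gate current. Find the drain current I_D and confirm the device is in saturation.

V_G = V_DD·R_2/(R_1+R_2) = 16×220/690 = 5.1 V.
Assume saturation: I_D = (k_n/2)(V_GS − V_t)² with V_GS = V_G − I_D·R_S = 5.1 − 3.3·I_D.
Substituting gives 20.7·I_D² − 42.4·I_D + 20.7 = 0, with roots I_D = 0.803 or 1.25 mA.
The root I_D = 1.25 mA gives V_GS = 0.99 V ≤ V_t, so take I_D = 0.803 mA.
Then V_GS = 2.45 V and V_DS = V_DD − I_D(R_D+R_S) = 16 − 0.803×5.5 = 11.6 V.
Saturation requires V_DS ≥ V_GS − V_t = 0.65 V; 11.6 ≥ 0.65 ✓.

I_D ≈ 0.8 mA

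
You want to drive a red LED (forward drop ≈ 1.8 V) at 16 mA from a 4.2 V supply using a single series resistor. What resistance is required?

R ≈ 0.15 kΩ

The resistor drops V_S − V_D = 4.2 − 1.8 = 2.4 V at 16 mA.
R = 2.4 V / 16 mA = 0.15 kΩ.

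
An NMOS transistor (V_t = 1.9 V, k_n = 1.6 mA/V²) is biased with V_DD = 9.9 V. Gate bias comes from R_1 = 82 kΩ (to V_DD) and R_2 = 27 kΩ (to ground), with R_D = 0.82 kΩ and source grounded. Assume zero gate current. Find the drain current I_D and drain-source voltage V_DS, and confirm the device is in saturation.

V_G = V_DD·R_2/(R_1+R_2) = 9.9×27/109 = 2.45 V. With the source grounded, V_GS = V_G = 2.45 V.
Assume saturation: I_D = (k_n/2)(V_GS − V_t)² = (1.6/2)×(2.45 − 1.9)² = 0.8×0.552² = 0.244 mA.
V_DS = V_DD − I_D·R_D = 9.9 − 0.244×0.82 = 9.7 V.
Saturation requires V_DS ≥ V_GS − V_t = 0.552 V; 9.7 ≥ 0.552 ✓.

I_D ≈ 0.24 mA, V_DS ≈ 9.7 V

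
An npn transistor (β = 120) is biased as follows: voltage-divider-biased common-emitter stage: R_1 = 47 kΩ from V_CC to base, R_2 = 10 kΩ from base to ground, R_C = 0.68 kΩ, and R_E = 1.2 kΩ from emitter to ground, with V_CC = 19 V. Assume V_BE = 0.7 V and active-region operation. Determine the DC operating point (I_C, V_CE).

Thevenize the base divider: V_Th = V_CC·R_2/(R_1+R_2) = 19×10/57 = 3.33 V, R_Th = R_1‖R_2 = 8.25 kΩ.
Base-emitter loop: V_Th = I_B·R_Th + V_BE + (β+1)I_B·R_E, so I_B = (3.33 − 0.7) / (8.25 + 121×1.2) = 0.0172 mA.
I_C = β·I_B = 120×0.0172 = 2.06 mA, and I_E = (β+1)I_B = 2.08 mA.
V_CE = V_CC − I_C·R_C − I_E·R_E = 19 − 2.06×0.68 − 2.08×1.2 = 15.1 V.
V_CE = 15.1 V > 0.2 V confirms active-region operation.

I_C ≈ 2.1 mA, V_CE ≈ 15 V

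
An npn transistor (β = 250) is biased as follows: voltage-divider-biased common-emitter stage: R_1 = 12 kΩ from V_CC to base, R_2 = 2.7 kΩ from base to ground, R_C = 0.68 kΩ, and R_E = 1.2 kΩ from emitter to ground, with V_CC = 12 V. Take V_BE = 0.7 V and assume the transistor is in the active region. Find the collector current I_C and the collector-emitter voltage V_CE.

Thevenize the base divider: V_Th = V_CC·R_2/(R_1+R_2) = 12×2.7/14.7 = 2.2 V, R_Th = R_1‖R_2 = 2.2 kΩ.
Base-emitter loop: V_Th = I_B·R_Th + V_BE + (β+1)I_B·R_E, so I_B = (2.2 − 0.7) / (2.2 + 251×1.2) = 0.00496 mA.
I_C = β·I_B = 250×0.00496 = 1.24 mA, and I_E = (β+1)I_B = 1.24 mA.
V_CE = V_CC − I_C·R_C − I_E·R_E = 12 − 1.24×0.68 − 1.24×1.2 = 9.66 V.
V_CE = 9.66 V > 0.2 V confirms active-region operation.

I_C ≈ 1.2 mA, V_CE ≈ 9.7 V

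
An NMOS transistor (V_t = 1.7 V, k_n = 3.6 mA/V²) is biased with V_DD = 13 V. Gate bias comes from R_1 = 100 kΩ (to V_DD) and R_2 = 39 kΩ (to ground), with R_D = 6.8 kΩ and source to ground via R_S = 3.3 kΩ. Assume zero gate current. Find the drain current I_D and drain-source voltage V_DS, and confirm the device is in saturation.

I_D ≈ 0.44 mA, V_DS ≈ 8.6 V

V_G = V_DD·R_2/(R_1+R_2) = 13×39/139 = 3.65 V.
Assume saturation: I_D = (k_n/2)(V_GS − V_t)² with V_GS = V_G − I_D·R_S = 3.65 − 3.3·I_D.
Substituting gives 19.6·I_D² − 24.1·I_D + 6.83 = 0, with roots I_D = 0.44 or 0.791 mA.
The root I_D = 0.791 mA gives V_GS = 1.04 V ≤ V_t, so take I_D = 0.44 mA.
Then V_GS = 2.19 V and V_DS = V_DD − I_D(R_D+R_S) = 13 − 0.44×10.1 = 8.55 V.
Saturation requires V_DS ≥ V_GS − V_t = 0.495 V; 8.55 ≥ 0.495 ✓.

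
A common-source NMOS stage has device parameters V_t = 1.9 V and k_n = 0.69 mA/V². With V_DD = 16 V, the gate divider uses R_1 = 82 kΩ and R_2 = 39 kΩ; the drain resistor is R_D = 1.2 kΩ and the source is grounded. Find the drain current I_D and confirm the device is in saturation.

V_G = V_DD·R_2/(R_1+R_2) = 16×39/121 = 5.16 V. With the source grounded, V_GS = V_G = 5.16 V.
Assume saturation: I_D = (k_n/2)(V_GS − V_t)² = (0.69/2)×(5.16 − 1.9)² = 0.345×3.26² = 3.66 mA.
V_DS = V_DD − I_D·R_D = 16 − 3.66×1.2 = 11.6 V.
Saturation requires V_DS ≥ V_GS − V_t = 3.26 V; 11.6 ≥ 3.26 ✓.

I_D ≈ 3.7 mA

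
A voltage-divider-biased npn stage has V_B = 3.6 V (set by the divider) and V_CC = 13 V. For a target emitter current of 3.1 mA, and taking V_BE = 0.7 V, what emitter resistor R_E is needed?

R_E ≈ 0.94 kΩ

V_E = V_B − V_BE = 3.6 − 0.7 = 2.9 V.
R_E = V_E / I_E = 2.9 / 3.1 = 0.935 kΩ.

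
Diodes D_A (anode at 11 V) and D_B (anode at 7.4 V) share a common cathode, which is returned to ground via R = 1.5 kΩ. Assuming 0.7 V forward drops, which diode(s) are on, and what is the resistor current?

Only D_A conducts; I_R ≈ 6.9 mA

Assume both conduct. Then node N would need to be at both 11−0.7 = 10.3 V and 7.4−0.7 = 6.7 V, which is impossible.
Assume only D_A conducts: V_N = 11 − 0.7 = 10.3 V, so I_R = 10.3/1.5 = 6.87 mA.
Check D_B: its anode-to-cathode voltage is 7.4 − 10.3 = -2.9 V < 0.7 V, so it is off. The assumption is consistent.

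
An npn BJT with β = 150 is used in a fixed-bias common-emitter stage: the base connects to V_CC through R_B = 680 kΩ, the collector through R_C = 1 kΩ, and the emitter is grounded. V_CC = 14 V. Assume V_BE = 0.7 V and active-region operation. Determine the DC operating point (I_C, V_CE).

Base loop: V_CC = I_B·R_B + V_BE, so I_B = (14 − 0.7)/680 kΩ = 0.0196 mA.
In the active region I_C = β·I_B = 150 × 0.0196 = 2.93 mA.
Collector loop: V_CE = V_CC − I_C·R_C = 14 − 2.93×1 = 11.1 V.
Since V_CE = 11.1 V > V_CE(sat) ≈ 0.2 V, the transistor is in the active region as assumed.

I_C ≈ 2.9 mA, V_CE ≈ 11 V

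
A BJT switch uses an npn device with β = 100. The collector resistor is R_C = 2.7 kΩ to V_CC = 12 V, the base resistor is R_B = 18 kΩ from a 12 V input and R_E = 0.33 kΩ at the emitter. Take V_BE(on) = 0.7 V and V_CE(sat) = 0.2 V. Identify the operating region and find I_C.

Assume active: I_B = (12 − 0.7)/(18 + 101×0.33) = 0.22 mA, I_C = β·I_B = 22 mA.
Then V_CE = 12 − 22×2.7 − 22.2×0.33 = -54.8 V < 0.2 V — the active assumption fails.
Re-solve with V_CE = 0.2 V. KCL at the emitter: V_E/R_E = (V_BB−0.7−V_E)/R_B + (V_CC−0.2−V_E)/R_C, giving V_E = 1.45 V.
I_C = (V_CC − 0.2 − V_E)/R_C = (11.8 − 1.45)/2.7 = 3.83 mA.
Check: I_B = (11.3 − 1.45)/18 = 0.547 mA, and β·I_B = 54.7 mA > I_C, confirming saturation.

saturation; I_C ≈ 3.8 mA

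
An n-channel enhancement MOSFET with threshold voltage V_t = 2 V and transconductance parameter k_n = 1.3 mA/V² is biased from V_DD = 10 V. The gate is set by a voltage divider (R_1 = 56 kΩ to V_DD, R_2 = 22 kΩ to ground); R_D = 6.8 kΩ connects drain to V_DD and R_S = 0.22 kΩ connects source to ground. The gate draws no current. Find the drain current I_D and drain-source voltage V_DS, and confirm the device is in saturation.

V_G = V_DD·R_2/(R_1+R_2) = 10×22/78 = 2.82 V.
Assume saturation: I_D = (k_n/2)(V_GS − V_t)² with V_GS = V_G − I_D·R_S = 2.82 − 0.22·I_D.
Substituting gives 0.0315·I_D² − 1.23·I_D + 0.438 = 0, with roots I_D = 0.358 or 38.9 mA.
The root I_D = 38.9 mA gives V_GS = -5.73 V ≤ V_t, so take I_D = 0.358 mA.
Then V_GS = 2.74 V and V_DS = V_DD − I_D(R_D+R_S) = 10 − 0.358×7.02 = 7.49 V.
Saturation requires V_DS ≥ V_GS − V_t = 0.742 V; 7.49 ≥ 0.742 ✓.

I_D ≈ 0.36 mA, V_DS ≈ 7.5 V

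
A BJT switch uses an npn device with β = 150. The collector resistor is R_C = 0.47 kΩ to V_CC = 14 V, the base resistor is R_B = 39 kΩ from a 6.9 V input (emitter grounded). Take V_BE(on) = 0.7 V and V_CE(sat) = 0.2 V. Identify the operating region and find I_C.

Assume active. Base-emitter loop: I_B = (V_BB − V_BE)/R_B = (6.9 − 0.7)/39 = 0.159 mA.
I_C = β·I_B = 150×0.159 = 23.8 mA.
V_CE = V_CC − I_C·R_C = 14 − 23.8×0.47 = 2.79 V > V_CE(sat), so the active-region assumption holds.

active; I_C ≈ 24 mA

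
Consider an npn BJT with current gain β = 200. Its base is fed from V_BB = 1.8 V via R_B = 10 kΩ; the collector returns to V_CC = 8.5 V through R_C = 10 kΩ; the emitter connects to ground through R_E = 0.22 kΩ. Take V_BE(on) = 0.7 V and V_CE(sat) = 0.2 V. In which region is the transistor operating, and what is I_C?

Assume active: I_B = (1.8 − 0.7)/(10 + 201×0.22) = 0.0203 mA, I_C = β·I_B = 4.06 mA.
Then V_CE = 8.5 − 4.06×10 − 4.08×0.22 = -33 V < 0.2 V — the active assumption fails.
Re-solve with V_CE = 0.2 V. KCL at the emitter: V_E/R_E = (V_BB−0.7−V_E)/R_B + (V_CC−0.2−V_E)/R_C, giving V_E = 0.198 V.
I_C = (V_CC − 0.2 − V_E)/R_C = (8.3 − 0.198)/10 = 0.81 mA.
Check: I_B = (1.1 − 0.198)/10 = 0.0902 mA, and β·I_B = 18 mA > I_C, confirming saturation.

saturation; I_C ≈ 0.81 mA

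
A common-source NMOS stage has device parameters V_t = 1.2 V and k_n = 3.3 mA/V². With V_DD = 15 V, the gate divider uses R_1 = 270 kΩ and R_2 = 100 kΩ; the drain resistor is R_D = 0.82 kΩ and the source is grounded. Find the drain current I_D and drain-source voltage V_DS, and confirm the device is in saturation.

I_D ≈ 13 mA, V_DS ≈ 4 V

V_G = V_DD·R_2/(R_1+R_2) = 15×100/370 = 4.05 V. With the source grounded, V_GS = V_G = 4.05 V.
Assume saturation: I_D = (k_n/2)(V_GS − V_t)² = (3.3/2)×(4.05 − 1.2)² = 1.65×2.85² = 13.4 mA.
V_DS = V_DD − I_D·R_D = 15 − 13.4×0.82 = 3.98 V.
Saturation requires V_DS ≥ V_GS − V_t = 2.85 V; 3.98 ≥ 2.85 ✓.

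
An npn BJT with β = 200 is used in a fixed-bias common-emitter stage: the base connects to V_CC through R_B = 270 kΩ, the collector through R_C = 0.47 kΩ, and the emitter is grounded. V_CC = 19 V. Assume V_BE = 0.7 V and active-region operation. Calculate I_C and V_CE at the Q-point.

I_C ≈ 14 mA, V_CE ≈ 13 V

Base loop: V_CC = I_B·R_B + V_BE, so I_B = (19 − 0.7)/270 kΩ = 0.0678 mA.
In the active region I_C = β·I_B = 200 × 0.0678 = 13.6 mA.
Collector loop: V_CE = V_CC − I_C·R_C = 19 − 13.6×0.47 = 12.6 V.
Since V_CE = 12.6 V > V_CE(sat) ≈ 0.2 V, the transistor is in the active region as assumed.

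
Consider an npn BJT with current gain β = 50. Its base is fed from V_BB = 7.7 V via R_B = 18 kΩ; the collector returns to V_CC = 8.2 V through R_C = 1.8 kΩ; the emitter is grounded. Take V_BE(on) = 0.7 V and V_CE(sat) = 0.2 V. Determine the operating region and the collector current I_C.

Assume active: I_B = (7.7 − 0.7)/18 = 0.389 mA, giving I_C = β·I_B = 19.4 mA.
But then V_CE = 8.2 − 19.4×1.8 = -26.8 V < V_CE(sat) = 0.2 V — impossible in the active region.
So the transistor is saturated. With V_CE = 0.2 V, I_C = (V_CC − 0.2)/R_C = 8/1.8 = 4.44 mA.
Check: β·I_B = 19.4 mA > I_C = 4.44 mA, confirming saturation.

saturation; I_C ≈ 4.4 mA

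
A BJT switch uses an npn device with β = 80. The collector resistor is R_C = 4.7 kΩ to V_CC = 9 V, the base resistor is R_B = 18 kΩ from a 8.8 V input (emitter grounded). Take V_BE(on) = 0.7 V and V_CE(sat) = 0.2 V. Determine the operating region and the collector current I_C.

Assume active: I_B = (8.8 − 0.7)/18 = 0.45 mA, giving I_C = β·I_B = 36 mA.
But then V_CE = 9 − 36×4.7 = -160 V < V_CE(sat) = 0.2 V — impossible in the active region.
So the transistor is saturated. With V_CE = 0.2 V, I_C = (V_CC − 0.2)/R_C = 8.8/4.7 = 1.87 mA.
Check: β·I_B = 36 mA > I_C = 1.87 mA, confirming saturation.

saturation; I_C ≈ 1.9 mA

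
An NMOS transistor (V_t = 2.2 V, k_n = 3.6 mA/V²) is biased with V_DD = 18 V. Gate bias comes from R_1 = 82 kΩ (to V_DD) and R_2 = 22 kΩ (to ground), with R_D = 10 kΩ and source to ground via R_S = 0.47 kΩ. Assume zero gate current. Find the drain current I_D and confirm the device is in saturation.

V_G = V_DD·R_2/(R_1+R_2) = 18×22/104 = 3.81 V.
Assume saturation: I_D = (k_n/2)(V_GS − V_t)² with V_GS = V_G − I_D·R_S = 3.81 − 0.47·I_D.
Substituting gives 0.398·I_D² − 3.72·I_D + 4.65 = 0, with roots I_D = 1.49 or 7.87 mA.
The root I_D = 7.87 mA gives V_GS = 0.109 V ≤ V_t, so take I_D = 1.49 mA.
Then V_GS = 3.11 V and V_DS = V_DD − I_D(R_D+R_S) = 18 − 1.49×10.5 = 2.43 V.
Saturation requires V_DS ≥ V_GS − V_t = 0.909 V; 2.43 ≥ 0.909 ✓.

I_D ≈ 1.5 mA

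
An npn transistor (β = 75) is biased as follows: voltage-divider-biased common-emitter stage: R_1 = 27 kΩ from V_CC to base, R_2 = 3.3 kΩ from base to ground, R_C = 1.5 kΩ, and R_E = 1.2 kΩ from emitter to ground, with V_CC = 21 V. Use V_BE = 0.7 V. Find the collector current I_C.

I_C ≈ 1.3 mA

Thevenize the base divider: V_Th = V_CC·R_2/(R_1+R_2) = 21×3.3/30.3 = 2.29 V, R_Th = R_1‖R_2 = 2.94 kΩ.
Base-emitter loop: V_Th = I_B·R_Th + V_BE + (β+1)I_B·R_E, so I_B = (2.29 − 0.7) / (2.94 + 76×1.2) = 0.0169 mA.
I_C = β·I_B = 75×0.0169 = 1.26 mA, and I_E = (β+1)I_B = 1.28 mA.
V_CE = V_CC − I_C·R_C − I_E·R_E = 21 − 1.26×1.5 − 1.28×1.2 = 17.6 V.
V_CE = 17.6 V > 0.2 V confirms active-region operation.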